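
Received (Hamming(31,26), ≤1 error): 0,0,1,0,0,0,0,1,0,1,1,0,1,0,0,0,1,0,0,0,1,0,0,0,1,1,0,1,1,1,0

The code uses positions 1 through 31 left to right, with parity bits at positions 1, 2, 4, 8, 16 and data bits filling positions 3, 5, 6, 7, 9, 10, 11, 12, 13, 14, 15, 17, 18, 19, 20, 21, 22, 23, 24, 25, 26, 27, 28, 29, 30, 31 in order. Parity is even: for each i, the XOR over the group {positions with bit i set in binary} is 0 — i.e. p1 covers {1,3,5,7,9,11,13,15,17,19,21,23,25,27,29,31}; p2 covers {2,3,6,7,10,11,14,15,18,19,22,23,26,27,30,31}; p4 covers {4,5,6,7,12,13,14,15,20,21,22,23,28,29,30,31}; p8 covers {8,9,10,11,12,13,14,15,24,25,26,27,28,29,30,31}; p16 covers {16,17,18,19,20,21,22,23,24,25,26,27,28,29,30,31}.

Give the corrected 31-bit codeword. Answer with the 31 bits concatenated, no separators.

0010000101101000100010001101111

s1 (pos 1,3,5,7,9,11,13,15,17,19,21,23,25,27,29,31): 0⊕1⊕0⊕0⊕0⊕1⊕1⊕0⊕1⊕0⊕1⊕0⊕1⊕0⊕1⊕0 = 1
s2 (pos 2,3,6,7,10,11,14,15,18,19,22,23,26,27,30,31): 0⊕1⊕0⊕0⊕1⊕1⊕0⊕0⊕0⊕0⊕0⊕0⊕1⊕0⊕1⊕0 = 1
s4 (pos 4,5,6,7,12,13,14,15,20,21,22,23,28,29,30,31): 0⊕0⊕0⊕0⊕0⊕1⊕0⊕0⊕0⊕1⊕0⊕0⊕1⊕1⊕1⊕0 = 1
s8 (pos 8,9,10,11,12,13,14,15,24,25,26,27,28,29,30,31): 1⊕0⊕1⊕1⊕0⊕1⊕0⊕0⊕0⊕1⊕1⊕0⊕1⊕1⊕1⊕0 = 1
s16 (pos 16,17,18,19,20,21,22,23,24,25,26,27,28,29,30,31): 0⊕1⊕0⊕0⊕0⊕1⊕0⊕0⊕0⊕1⊕1⊕0⊕1⊕1⊕1⊕0 = 1
Syndrome s16…s1 = 11111 → error at position 31.
Flip position 31: 0010000101101000100010001101110 → 0010000101101000100010001101111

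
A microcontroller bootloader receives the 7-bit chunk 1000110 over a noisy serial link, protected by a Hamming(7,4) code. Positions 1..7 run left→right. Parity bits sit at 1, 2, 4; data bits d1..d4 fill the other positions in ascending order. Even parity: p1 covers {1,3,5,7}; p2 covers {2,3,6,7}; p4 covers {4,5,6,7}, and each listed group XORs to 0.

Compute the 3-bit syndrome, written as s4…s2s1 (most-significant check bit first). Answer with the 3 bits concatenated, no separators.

010

s1 (pos 1,3,5,7): 1⊕0⊕1⊕0 = 0
s2 (pos 2,3,6,7): 0⊕0⊕1⊕0 = 1
s4 (pos 4,5,6,7): 0⊕1⊕1⊕0 = 0
Syndrome s4…s1 = 010 → error at position 2.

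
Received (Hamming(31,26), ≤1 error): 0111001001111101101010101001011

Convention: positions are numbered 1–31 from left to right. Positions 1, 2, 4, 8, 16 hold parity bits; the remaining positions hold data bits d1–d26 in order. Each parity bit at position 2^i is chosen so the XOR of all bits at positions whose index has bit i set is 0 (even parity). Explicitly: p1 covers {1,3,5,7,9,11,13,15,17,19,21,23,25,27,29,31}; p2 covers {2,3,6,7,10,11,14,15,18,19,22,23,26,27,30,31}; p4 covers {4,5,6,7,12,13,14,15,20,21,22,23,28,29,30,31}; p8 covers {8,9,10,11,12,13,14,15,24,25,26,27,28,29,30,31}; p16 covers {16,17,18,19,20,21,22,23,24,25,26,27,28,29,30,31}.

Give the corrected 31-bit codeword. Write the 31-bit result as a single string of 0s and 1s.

s1 (pos 1,3,5,7,9,11,13,15,17,19,21,23,25,27,29,31): 0⊕1⊕0⊕1⊕0⊕1⊕1⊕0⊕1⊕1⊕1⊕1⊕1⊕0⊕0⊕1 = 0
s2 (pos 2,3,6,7,10,11,14,15,18,19,22,23,26,27,30,31): 1⊕1⊕0⊕1⊕1⊕1⊕1⊕0⊕0⊕1⊕0⊕1⊕0⊕0⊕1⊕1 = 0
s4 (pos 4,5,6,7,12,13,14,15,20,21,22,23,28,29,30,31): 1⊕0⊕0⊕1⊕1⊕1⊕1⊕0⊕0⊕1⊕0⊕1⊕1⊕0⊕1⊕1 = 0
s8 (pos 8,9,10,11,12,13,14,15,24,25,26,27,28,29,30,31): 0⊕0⊕1⊕1⊕1⊕1⊕1⊕0⊕0⊕1⊕0⊕0⊕1⊕0⊕1⊕1 = 1
s16 (pos 16,17,18,19,20,21,22,23,24,25,26,27,28,29,30,31): 1⊕1⊕0⊕1⊕0⊕1⊕0⊕1⊕0⊕1⊕0⊕0⊕1⊕0⊕1⊕1 = 1
Syndrome s16…s1 = 11000 → error at position 24.
Flip position 24: 0111001001111101101010101001011 → 0111001001111101101010111001011

0111001001111101101010111001011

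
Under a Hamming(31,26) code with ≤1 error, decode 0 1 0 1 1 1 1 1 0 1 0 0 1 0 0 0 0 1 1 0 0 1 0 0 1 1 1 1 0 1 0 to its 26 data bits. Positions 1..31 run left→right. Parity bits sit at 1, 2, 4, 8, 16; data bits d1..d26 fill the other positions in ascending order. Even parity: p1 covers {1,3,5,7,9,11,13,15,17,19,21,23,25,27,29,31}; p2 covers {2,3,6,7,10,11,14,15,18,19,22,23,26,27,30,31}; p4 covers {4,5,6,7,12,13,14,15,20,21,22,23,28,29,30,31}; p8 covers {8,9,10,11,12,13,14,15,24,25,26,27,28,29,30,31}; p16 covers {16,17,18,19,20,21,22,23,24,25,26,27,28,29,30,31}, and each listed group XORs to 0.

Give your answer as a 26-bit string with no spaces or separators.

s1 (pos 1,3,5,7,9,11,13,15,17,19,21,23,25,27,29,31): 0⊕0⊕1⊕1⊕0⊕0⊕1⊕0⊕0⊕1⊕0⊕0⊕1⊕1⊕0⊕0 = 0
s2 (pos 2,3,6,7,10,11,14,15,18,19,22,23,26,27,30,31): 1⊕0⊕1⊕1⊕1⊕0⊕0⊕0⊕1⊕1⊕1⊕0⊕1⊕1⊕1⊕0 = 0
s4 (pos 4,5,6,7,12,13,14,15,20,21,22,23,28,29,30,31): 1⊕1⊕1⊕1⊕0⊕1⊕0⊕0⊕0⊕0⊕1⊕0⊕1⊕0⊕1⊕0 = 0
s8 (pos 8,9,10,11,12,13,14,15,24,25,26,27,28,29,30,31): 1⊕0⊕1⊕0⊕0⊕1⊕0⊕0⊕0⊕1⊕1⊕1⊕1⊕0⊕1⊕0 = 0
s16 (pos 16,17,18,19,20,21,22,23,24,25,26,27,28,29,30,31): 0⊕0⊕1⊕1⊕0⊕0⊕1⊕0⊕0⊕1⊕1⊕1⊕1⊕0⊕1⊕0 = 0
Syndrome s16…s1 = 00000 → no error.
Read data bits from positions 3,5,6,7,9,10,11,12,13,14,15,17,18,19,20,21,22,23,24,25,26,27,28,29,30,31: 01110100100011001001111010

01110100100011001001111010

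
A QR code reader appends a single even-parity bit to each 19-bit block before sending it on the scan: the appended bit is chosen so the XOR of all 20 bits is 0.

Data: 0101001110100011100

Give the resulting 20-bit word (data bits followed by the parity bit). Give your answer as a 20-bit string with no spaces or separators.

XOR of the 19 data bits: 0⊕1⊕0⊕1⊕0⊕0⊕1⊕1⊕1⊕0⊕1⊕0⊕0⊕0⊕1⊕1⊕1⊕0⊕0 = 1
Parity bit = 1 (so all 20 bits XOR to 0).

01010011101000111001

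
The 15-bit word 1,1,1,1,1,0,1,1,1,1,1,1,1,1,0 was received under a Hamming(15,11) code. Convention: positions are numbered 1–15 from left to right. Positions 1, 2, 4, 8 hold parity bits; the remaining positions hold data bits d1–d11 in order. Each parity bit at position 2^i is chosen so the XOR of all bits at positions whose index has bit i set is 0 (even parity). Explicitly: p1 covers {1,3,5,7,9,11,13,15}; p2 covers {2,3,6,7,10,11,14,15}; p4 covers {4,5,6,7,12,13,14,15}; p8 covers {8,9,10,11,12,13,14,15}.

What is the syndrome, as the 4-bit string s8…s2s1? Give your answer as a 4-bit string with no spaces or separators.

1001

s1 (pos 1,3,5,7,9,11,13,15): 1⊕1⊕1⊕1⊕1⊕1⊕1⊕0 = 1
s2 (pos 2,3,6,7,10,11,14,15): 1⊕1⊕0⊕1⊕1⊕1⊕1⊕0 = 0
s4 (pos 4,5,6,7,12,13,14,15): 1⊕1⊕0⊕1⊕1⊕1⊕1⊕0 = 0
s8 (pos 8,9,10,11,12,13,14,15): 1⊕1⊕1⊕1⊕1⊕1⊕1⊕0 = 1
Syndrome s8…s1 = 1001 → error at position 9.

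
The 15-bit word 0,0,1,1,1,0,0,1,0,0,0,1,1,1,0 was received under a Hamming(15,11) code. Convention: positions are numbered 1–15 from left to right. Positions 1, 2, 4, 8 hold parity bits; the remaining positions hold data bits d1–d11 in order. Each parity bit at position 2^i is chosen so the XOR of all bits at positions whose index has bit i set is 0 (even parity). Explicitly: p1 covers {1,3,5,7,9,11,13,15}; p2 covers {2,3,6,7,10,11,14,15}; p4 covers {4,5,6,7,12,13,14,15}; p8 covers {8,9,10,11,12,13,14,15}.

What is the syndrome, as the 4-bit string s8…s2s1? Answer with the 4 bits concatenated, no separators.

0101

s1 (pos 1,3,5,7,9,11,13,15): 0⊕1⊕1⊕0⊕0⊕0⊕1⊕0 = 1
s2 (pos 2,3,6,7,10,11,14,15): 0⊕1⊕0⊕0⊕0⊕0⊕1⊕0 = 0
s4 (pos 4,5,6,7,12,13,14,15): 1⊕1⊕0⊕0⊕1⊕1⊕1⊕0 = 1
s8 (pos 8,9,10,11,12,13,14,15): 1⊕0⊕0⊕0⊕1⊕1⊕1⊕0 = 0
Syndrome s8…s1 = 0101 → error at position 5.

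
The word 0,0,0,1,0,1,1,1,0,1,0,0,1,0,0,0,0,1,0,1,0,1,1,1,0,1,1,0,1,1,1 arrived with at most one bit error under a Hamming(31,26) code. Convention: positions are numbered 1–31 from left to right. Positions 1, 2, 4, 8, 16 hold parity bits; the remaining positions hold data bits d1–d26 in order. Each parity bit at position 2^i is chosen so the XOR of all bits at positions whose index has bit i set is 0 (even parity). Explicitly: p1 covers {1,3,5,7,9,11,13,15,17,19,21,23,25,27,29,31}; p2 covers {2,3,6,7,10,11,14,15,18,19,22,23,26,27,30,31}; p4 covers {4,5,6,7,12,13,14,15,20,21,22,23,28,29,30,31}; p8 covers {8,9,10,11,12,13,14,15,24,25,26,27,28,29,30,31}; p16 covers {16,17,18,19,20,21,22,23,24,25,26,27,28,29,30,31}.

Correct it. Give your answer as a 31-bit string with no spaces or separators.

s1 (pos 1,3,5,7,9,11,13,15,17,19,21,23,25,27,29,31): 0⊕0⊕0⊕1⊕0⊕0⊕1⊕0⊕0⊕0⊕0⊕1⊕0⊕1⊕1⊕1 = 0
s2 (pos 2,3,6,7,10,11,14,15,18,19,22,23,26,27,30,31): 0⊕0⊕1⊕1⊕1⊕0⊕0⊕0⊕1⊕0⊕1⊕1⊕1⊕1⊕1⊕1 = 0
s4 (pos 4,5,6,7,12,13,14,15,20,21,22,23,28,29,30,31): 1⊕0⊕1⊕1⊕0⊕1⊕0⊕0⊕1⊕0⊕1⊕1⊕0⊕1⊕1⊕1 = 0
s8 (pos 8,9,10,11,12,13,14,15,24,25,26,27,28,29,30,31): 1⊕0⊕1⊕0⊕0⊕1⊕0⊕0⊕1⊕0⊕1⊕1⊕0⊕1⊕1⊕1 = 1
s16 (pos 16,17,18,19,20,21,22,23,24,25,26,27,28,29,30,31): 0⊕0⊕1⊕0⊕1⊕0⊕1⊕1⊕1⊕0⊕1⊕1⊕0⊕1⊕1⊕1 = 0
Syndrome s16…s1 = 01000 → error at position 8.
Flip position 8: 0001011101001000010101110110111 → 0001011001001000010101110110111

0001011001001000010101110110111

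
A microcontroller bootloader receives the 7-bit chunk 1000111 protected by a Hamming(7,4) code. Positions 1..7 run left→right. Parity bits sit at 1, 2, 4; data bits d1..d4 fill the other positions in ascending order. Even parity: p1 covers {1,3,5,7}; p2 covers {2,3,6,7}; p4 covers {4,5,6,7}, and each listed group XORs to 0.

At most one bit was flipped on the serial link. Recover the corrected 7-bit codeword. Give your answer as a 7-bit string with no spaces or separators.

s1 (pos 1,3,5,7): 1⊕0⊕1⊕1 = 1
s2 (pos 2,3,6,7): 0⊕0⊕1⊕1 = 0
s4 (pos 4,5,6,7): 0⊕1⊕1⊕1 = 1
Syndrome s4…s1 = 101 → error at position 5.
Flip position 5: 1000111 → 1000011

1000011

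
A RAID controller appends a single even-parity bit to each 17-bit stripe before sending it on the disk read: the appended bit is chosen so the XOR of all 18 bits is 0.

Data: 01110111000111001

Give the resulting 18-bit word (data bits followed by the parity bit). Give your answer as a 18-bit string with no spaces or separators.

011101110001110010

XOR of the 17 data bits: 0⊕1⊕1⊕1⊕0⊕1⊕1⊕1⊕0⊕0⊕0⊕1⊕1⊕1⊕0⊕0⊕1 = 0
Parity bit = 0 (so all 18 bits XOR to 0).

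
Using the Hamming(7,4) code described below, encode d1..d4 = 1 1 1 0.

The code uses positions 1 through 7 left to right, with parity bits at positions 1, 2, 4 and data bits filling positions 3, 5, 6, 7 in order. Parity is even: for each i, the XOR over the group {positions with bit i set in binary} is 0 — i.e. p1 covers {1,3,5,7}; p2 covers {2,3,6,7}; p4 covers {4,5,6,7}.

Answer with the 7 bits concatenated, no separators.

0010110

Place data at non-parity positions: p1 p2 1 p4 1 1 0
p1 (pos 1,3,5,7): XOR of data positions = 1⊕1⊕0 = 0
p2 (pos 2,3,6,7): XOR of data positions = 1⊕1⊕0 = 0
p4 (pos 4,5,6,7): XOR of data positions = 1⊕1⊕0 = 0
Codeword: 0010110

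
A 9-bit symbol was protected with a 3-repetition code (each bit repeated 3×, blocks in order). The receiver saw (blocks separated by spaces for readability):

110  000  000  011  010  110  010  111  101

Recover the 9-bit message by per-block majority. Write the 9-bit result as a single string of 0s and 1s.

100101011

Block 1 (110): 2 ones → 1
Block 2 (000): 0 ones → 0
Block 3 (000): 0 ones → 0
Block 4 (011): 2 ones → 1
Block 5 (010): 1 one → 0
Block 6 (110): 2 ones → 1
Block 7 (010): 1 one → 0
Block 8 (111): 3 ones → 1
Block 9 (101): 2 ones → 1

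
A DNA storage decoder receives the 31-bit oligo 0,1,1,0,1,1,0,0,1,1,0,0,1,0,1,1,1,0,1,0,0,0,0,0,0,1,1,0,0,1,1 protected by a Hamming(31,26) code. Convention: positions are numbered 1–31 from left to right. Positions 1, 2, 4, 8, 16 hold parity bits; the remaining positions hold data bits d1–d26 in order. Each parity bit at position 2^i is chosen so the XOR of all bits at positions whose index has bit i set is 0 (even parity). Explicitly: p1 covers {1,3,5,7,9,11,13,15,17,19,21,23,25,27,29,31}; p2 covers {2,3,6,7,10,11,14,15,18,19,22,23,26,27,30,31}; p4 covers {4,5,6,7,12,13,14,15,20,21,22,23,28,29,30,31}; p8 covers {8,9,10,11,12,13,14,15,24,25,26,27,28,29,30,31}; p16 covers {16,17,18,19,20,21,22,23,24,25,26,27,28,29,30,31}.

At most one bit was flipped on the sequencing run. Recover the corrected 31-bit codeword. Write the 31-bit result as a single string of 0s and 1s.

0110110011001011001000000110011

s1 (pos 1,3,5,7,9,11,13,15,17,19,21,23,25,27,29,31): 0⊕1⊕1⊕0⊕1⊕0⊕1⊕1⊕1⊕1⊕0⊕0⊕0⊕1⊕0⊕1 = 1
s2 (pos 2,3,6,7,10,11,14,15,18,19,22,23,26,27,30,31): 1⊕1⊕1⊕0⊕1⊕0⊕0⊕1⊕0⊕1⊕0⊕0⊕1⊕1⊕1⊕1 = 0
s4 (pos 4,5,6,7,12,13,14,15,20,21,22,23,28,29,30,31): 0⊕1⊕1⊕0⊕0⊕1⊕0⊕1⊕0⊕0⊕0⊕0⊕0⊕0⊕1⊕1 = 0
s8 (pos 8,9,10,11,12,13,14,15,24,25,26,27,28,29,30,31): 0⊕1⊕1⊕0⊕0⊕1⊕0⊕1⊕0⊕0⊕1⊕1⊕0⊕0⊕1⊕1 = 0
s16 (pos 16,17,18,19,20,21,22,23,24,25,26,27,28,29,30,31): 1⊕1⊕0⊕1⊕0⊕0⊕0⊕0⊕0⊕0⊕1⊕1⊕0⊕0⊕1⊕1 = 1
Syndrome s16…s1 = 10001 → error at position 17.
Flip position 17: 0110110011001011101000000110011 → 0110110011001011001000000110011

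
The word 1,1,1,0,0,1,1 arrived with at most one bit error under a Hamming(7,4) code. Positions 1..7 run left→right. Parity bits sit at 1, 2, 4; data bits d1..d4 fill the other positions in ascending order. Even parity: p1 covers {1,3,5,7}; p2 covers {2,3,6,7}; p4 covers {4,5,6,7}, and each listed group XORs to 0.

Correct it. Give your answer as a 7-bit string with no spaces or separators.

s1 (pos 1,3,5,7): 1⊕1⊕0⊕1 = 1
s2 (pos 2,3,6,7): 1⊕1⊕1⊕1 = 0
s4 (pos 4,5,6,7): 0⊕0⊕1⊕1 = 0
Syndrome s4…s1 = 001 → error at position 1.
Flip position 1: 1110011 → 0110011

0110011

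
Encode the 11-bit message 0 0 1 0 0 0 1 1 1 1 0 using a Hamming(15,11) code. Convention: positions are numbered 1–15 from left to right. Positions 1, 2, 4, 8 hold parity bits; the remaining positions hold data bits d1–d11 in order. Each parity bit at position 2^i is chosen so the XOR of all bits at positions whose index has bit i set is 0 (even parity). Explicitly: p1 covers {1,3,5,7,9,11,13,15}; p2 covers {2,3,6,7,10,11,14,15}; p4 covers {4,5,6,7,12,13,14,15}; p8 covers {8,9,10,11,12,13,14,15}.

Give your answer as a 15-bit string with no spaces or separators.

Place data at non-parity positions: p1 p2 0 p4 0 1 0 p8 0 0 1 1 1 1 0
p1 (pos 1,3,5,7,9,11,13,15): XOR of data positions = 0⊕0⊕0⊕0⊕1⊕1⊕0 = 0
p2 (pos 2,3,6,7,10,11,14,15): XOR of data positions = 0⊕1⊕0⊕0⊕1⊕1⊕0 = 1
p4 (pos 4,5,6,7,12,13,14,15): XOR of data positions = 0⊕1⊕0⊕1⊕1⊕1⊕0 = 0
p8 (pos 8,9,10,11,12,13,14,15): XOR of data positions = 0⊕0⊕1⊕1⊕1⊕1⊕0 = 0
Codeword: 010001000011110

010001000011110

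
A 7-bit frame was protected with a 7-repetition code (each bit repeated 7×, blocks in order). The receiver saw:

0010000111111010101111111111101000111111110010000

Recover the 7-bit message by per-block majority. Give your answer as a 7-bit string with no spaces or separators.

0111010

Block 1 (0010000): 1 one → 0
Block 2 (1111110): 6 ones → 1
Block 3 (1010111): 5 ones → 1
Block 4 (1111111): 7 ones → 1
Block 5 (1010001): 3 ones → 0
Block 6 (1111111): 7 ones → 1
Block 7 (0010000): 1 one → 0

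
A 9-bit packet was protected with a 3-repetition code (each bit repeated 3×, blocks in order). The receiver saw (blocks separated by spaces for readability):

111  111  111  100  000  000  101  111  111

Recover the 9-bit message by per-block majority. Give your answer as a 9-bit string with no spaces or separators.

Block 1 (111): 3 ones → 1
Block 2 (111): 3 ones → 1
Block 3 (111): 3 ones → 1
Block 4 (100): 1 one → 0
Block 5 (000): 0 ones → 0
Block 6 (000): 0 ones → 0
Block 7 (101): 2 ones → 1
Block 8 (111): 3 ones → 1
Block 9 (111): 3 ones → 1

111000111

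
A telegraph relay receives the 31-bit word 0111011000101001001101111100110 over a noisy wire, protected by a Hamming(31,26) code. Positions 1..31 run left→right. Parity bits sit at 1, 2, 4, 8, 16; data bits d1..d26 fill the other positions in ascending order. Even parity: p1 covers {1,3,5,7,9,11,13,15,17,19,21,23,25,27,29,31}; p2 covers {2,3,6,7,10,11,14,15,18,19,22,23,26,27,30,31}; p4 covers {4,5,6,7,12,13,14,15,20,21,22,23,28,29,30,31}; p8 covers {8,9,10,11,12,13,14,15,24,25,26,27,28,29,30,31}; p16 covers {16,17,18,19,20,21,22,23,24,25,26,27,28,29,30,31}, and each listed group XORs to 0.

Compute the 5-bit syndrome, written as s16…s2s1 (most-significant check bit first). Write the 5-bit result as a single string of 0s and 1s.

01100

s1 (pos 1,3,5,7,9,11,13,15,17,19,21,23,25,27,29,31): 0⊕1⊕0⊕1⊕0⊕1⊕1⊕0⊕0⊕1⊕0⊕1⊕1⊕0⊕1⊕0 = 0
s2 (pos 2,3,6,7,10,11,14,15,18,19,22,23,26,27,30,31): 1⊕1⊕1⊕1⊕0⊕1⊕0⊕0⊕0⊕1⊕1⊕1⊕1⊕0⊕1⊕0 = 0
s4 (pos 4,5,6,7,12,13,14,15,20,21,22,23,28,29,30,31): 1⊕0⊕1⊕1⊕0⊕1⊕0⊕0⊕1⊕0⊕1⊕1⊕0⊕1⊕1⊕0 = 1
s8 (pos 8,9,10,11,12,13,14,15,24,25,26,27,28,29,30,31): 0⊕0⊕0⊕1⊕0⊕1⊕0⊕0⊕1⊕1⊕1⊕0⊕0⊕1⊕1⊕0 = 1
s16 (pos 16,17,18,19,20,21,22,23,24,25,26,27,28,29,30,31): 1⊕0⊕0⊕1⊕1⊕0⊕1⊕1⊕1⊕1⊕1⊕0⊕0⊕1⊕1⊕0 = 0
Syndrome s16…s1 = 01100 → error at position 12.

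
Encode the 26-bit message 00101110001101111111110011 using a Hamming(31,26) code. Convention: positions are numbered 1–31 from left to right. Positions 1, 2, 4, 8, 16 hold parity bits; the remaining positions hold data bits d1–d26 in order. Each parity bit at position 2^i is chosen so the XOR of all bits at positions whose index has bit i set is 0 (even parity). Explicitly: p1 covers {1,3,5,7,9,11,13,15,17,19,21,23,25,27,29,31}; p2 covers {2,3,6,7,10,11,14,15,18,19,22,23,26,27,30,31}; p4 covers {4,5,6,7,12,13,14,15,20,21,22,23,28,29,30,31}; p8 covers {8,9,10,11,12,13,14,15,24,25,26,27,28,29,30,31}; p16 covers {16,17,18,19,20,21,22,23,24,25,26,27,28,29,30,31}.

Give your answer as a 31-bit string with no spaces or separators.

Place data at non-parity positions: p1 p2 0 p4 0 1 0 p8 1 1 1 0 0 0 1 p16 1 0 1 1 1 1 1 1 1 1 1 0 0 1 1
p1 (pos 1,3,5,7,9,11,13,15,17,19,21,23,25,27,29,31): XOR of data positions = 0⊕0⊕0⊕1⊕1⊕0⊕1⊕1⊕1⊕1⊕1⊕1⊕1⊕0⊕1 = 0
p2 (pos 2,3,6,7,10,11,14,15,18,19,22,23,26,27,30,31): XOR of data positions = 0⊕1⊕0⊕1⊕1⊕0⊕1⊕0⊕1⊕1⊕1⊕1⊕1⊕1⊕1 = 1
p4 (pos 4,5,6,7,12,13,14,15,20,21,22,23,28,29,30,31): XOR of data positions = 0⊕1⊕0⊕0⊕0⊕0⊕1⊕1⊕1⊕1⊕1⊕0⊕0⊕1⊕1 = 0
p8 (pos 8,9,10,11,12,13,14,15,24,25,26,27,28,29,30,31): XOR of data positions = 1⊕1⊕1⊕0⊕0⊕0⊕1⊕1⊕1⊕1⊕1⊕0⊕0⊕1⊕1 = 0
p16 (pos 16,17,18,19,20,21,22,23,24,25,26,27,28,29,30,31): XOR of data positions = 1⊕0⊕1⊕1⊕1⊕1⊕1⊕1⊕1⊕1⊕1⊕0⊕0⊕1⊕1 = 0
Codeword: 0100010011100010101111111110011

0100010011100010101111111110011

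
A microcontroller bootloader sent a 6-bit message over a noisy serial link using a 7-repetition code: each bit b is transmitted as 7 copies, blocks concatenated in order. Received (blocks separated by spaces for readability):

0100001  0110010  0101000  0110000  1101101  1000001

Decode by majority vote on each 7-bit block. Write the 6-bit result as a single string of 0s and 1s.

000010

Block 1 (0100001): 2 ones → 0
Block 2 (0110010): 3 ones → 0
Block 3 (0101000): 2 ones → 0
Block 4 (0110000): 2 ones → 0
Block 5 (1101101): 5 ones → 1
Block 6 (1000001): 2 ones → 0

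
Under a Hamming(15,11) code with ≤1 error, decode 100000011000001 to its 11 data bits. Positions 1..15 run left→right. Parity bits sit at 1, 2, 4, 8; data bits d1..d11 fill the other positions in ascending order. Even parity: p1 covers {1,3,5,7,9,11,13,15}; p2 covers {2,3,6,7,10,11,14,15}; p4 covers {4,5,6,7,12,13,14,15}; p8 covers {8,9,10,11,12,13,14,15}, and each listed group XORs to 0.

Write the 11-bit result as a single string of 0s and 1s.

s1 (pos 1,3,5,7,9,11,13,15): 1⊕0⊕0⊕0⊕1⊕0⊕0⊕1 = 1
s2 (pos 2,3,6,7,10,11,14,15): 0⊕0⊕0⊕0⊕0⊕0⊕0⊕1 = 1
s4 (pos 4,5,6,7,12,13,14,15): 0⊕0⊕0⊕0⊕0⊕0⊕0⊕1 = 1
s8 (pos 8,9,10,11,12,13,14,15): 1⊕1⊕0⊕0⊕0⊕0⊕0⊕1 = 1
Syndrome s8…s1 = 1111 → error at position 15.
Flip position 15: 100000011000001 → 100000011000000
Read data bits from positions 3,5,6,7,9,10,11,12,13,14,15: 00001000000

00001000000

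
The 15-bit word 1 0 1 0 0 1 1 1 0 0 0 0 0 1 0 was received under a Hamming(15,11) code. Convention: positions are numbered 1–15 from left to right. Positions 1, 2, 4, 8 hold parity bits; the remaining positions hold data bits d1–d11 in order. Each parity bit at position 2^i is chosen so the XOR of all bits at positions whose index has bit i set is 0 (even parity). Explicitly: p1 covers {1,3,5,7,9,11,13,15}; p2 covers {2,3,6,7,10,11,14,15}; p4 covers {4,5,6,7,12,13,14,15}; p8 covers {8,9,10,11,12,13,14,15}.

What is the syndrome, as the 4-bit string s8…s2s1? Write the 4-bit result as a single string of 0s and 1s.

s1 (pos 1,3,5,7,9,11,13,15): 1⊕1⊕0⊕1⊕0⊕0⊕0⊕0 = 1
s2 (pos 2,3,6,7,10,11,14,15): 0⊕1⊕1⊕1⊕0⊕0⊕1⊕0 = 0
s4 (pos 4,5,6,7,12,13,14,15): 0⊕0⊕1⊕1⊕0⊕0⊕1⊕0 = 1
s8 (pos 8,9,10,11,12,13,14,15): 1⊕0⊕0⊕0⊕0⊕0⊕1⊕0 = 0
Syndrome s8…s1 = 0101 → error at position 5.

0101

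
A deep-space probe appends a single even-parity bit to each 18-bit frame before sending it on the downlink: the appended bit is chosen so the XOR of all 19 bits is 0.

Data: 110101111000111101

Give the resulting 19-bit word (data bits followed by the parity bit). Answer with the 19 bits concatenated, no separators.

1101011110001111010

XOR of the 18 data bits: 1⊕1⊕0⊕1⊕0⊕1⊕1⊕1⊕1⊕0⊕0⊕0⊕1⊕1⊕1⊕1⊕0⊕1 = 0
Parity bit = 0 (so all 19 bits XOR to 0).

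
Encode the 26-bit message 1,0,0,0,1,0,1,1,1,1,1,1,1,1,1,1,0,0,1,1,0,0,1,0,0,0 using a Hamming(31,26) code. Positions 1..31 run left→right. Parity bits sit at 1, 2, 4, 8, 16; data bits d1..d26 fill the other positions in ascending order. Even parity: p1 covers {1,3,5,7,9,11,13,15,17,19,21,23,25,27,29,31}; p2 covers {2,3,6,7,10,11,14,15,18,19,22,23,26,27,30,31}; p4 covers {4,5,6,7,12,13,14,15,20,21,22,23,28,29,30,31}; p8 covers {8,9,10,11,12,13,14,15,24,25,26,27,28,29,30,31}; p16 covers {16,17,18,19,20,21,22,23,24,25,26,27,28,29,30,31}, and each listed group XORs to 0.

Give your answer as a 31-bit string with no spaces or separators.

1011000110111110111110011001000

Place data at non-parity positions: p1 p2 1 p4 0 0 0 p8 1 0 1 1 1 1 1 p16 1 1 1 1 1 0 0 1 1 0 0 1 0 0 0
p1 (pos 1,3,5,7,9,11,13,15,17,19,21,23,25,27,29,31): XOR of data positions = 1⊕0⊕0⊕1⊕1⊕1⊕1⊕1⊕1⊕1⊕0⊕1⊕0⊕0⊕0 = 1
p2 (pos 2,3,6,7,10,11,14,15,18,19,22,23,26,27,30,31): XOR of data positions = 1⊕0⊕0⊕0⊕1⊕1⊕1⊕1⊕1⊕0⊕0⊕0⊕0⊕0⊕0 = 0
p4 (pos 4,5,6,7,12,13,14,15,20,21,22,23,28,29,30,31): XOR of data positions = 0⊕0⊕0⊕1⊕1⊕1⊕1⊕1⊕1⊕0⊕0⊕1⊕0⊕0⊕0 = 1
p8 (pos 8,9,10,11,12,13,14,15,24,25,26,27,28,29,30,31): XOR of data positions = 1⊕0⊕1⊕1⊕1⊕1⊕1⊕1⊕1⊕0⊕0⊕1⊕0⊕0⊕0 = 1
p16 (pos 16,17,18,19,20,21,22,23,24,25,26,27,28,29,30,31): XOR of data positions = 1⊕1⊕1⊕1⊕1⊕0⊕0⊕1⊕1⊕0⊕0⊕1⊕0⊕0⊕0 = 0
Codeword: 1011000110111110111110011001000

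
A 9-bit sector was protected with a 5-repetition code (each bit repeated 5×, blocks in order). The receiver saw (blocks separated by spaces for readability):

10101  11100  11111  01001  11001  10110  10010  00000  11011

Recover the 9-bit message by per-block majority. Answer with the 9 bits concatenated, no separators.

111011001

Block 1 (10101): 3 ones → 1
Block 2 (11100): 3 ones → 1
Block 3 (11111): 5 ones → 1
Block 4 (01001): 2 ones → 0
Block 5 (11001): 3 ones → 1
Block 6 (10110): 3 ones → 1
Block 7 (10010): 2 ones → 0
Block 8 (00000): 0 ones → 0
Block 9 (11011): 4 ones → 1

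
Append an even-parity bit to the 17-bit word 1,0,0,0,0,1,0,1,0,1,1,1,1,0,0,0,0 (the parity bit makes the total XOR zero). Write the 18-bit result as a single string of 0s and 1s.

XOR of the 17 data bits: 1⊕0⊕0⊕0⊕0⊕1⊕0⊕1⊕0⊕1⊕1⊕1⊕1⊕0⊕0⊕0⊕0 = 1
Parity bit = 1 (so all 18 bits XOR to 0).

100001010111100001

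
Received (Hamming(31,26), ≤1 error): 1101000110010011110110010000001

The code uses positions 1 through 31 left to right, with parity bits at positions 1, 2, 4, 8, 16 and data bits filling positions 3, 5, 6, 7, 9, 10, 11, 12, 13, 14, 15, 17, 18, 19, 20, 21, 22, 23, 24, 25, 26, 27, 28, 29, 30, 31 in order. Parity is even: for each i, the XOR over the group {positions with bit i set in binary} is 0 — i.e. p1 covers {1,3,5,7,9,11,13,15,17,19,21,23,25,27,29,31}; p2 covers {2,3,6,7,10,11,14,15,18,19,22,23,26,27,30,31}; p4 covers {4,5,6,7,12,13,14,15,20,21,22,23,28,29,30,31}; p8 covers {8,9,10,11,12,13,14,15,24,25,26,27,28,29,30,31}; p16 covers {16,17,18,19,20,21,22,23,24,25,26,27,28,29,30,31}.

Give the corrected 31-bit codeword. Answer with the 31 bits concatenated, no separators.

1101000110010010110110010000001

s1 (pos 1,3,5,7,9,11,13,15,17,19,21,23,25,27,29,31): 1⊕0⊕0⊕0⊕1⊕0⊕0⊕1⊕1⊕0⊕1⊕0⊕0⊕0⊕0⊕1 = 0
s2 (pos 2,3,6,7,10,11,14,15,18,19,22,23,26,27,30,31): 1⊕0⊕0⊕0⊕0⊕0⊕0⊕1⊕1⊕0⊕0⊕0⊕0⊕0⊕0⊕1 = 0
s4 (pos 4,5,6,7,12,13,14,15,20,21,22,23,28,29,30,31): 1⊕0⊕0⊕0⊕1⊕0⊕0⊕1⊕1⊕1⊕0⊕0⊕0⊕0⊕0⊕1 = 0
s8 (pos 8,9,10,11,12,13,14,15,24,25,26,27,28,29,30,31): 1⊕1⊕0⊕0⊕1⊕0⊕0⊕1⊕1⊕0⊕0⊕0⊕0⊕0⊕0⊕1 = 0
s16 (pos 16,17,18,19,20,21,22,23,24,25,26,27,28,29,30,31): 1⊕1⊕1⊕0⊕1⊕1⊕0⊕0⊕1⊕0⊕0⊕0⊕0⊕0⊕0⊕1 = 1
Syndrome s16…s1 = 10000 → error at position 16.
Flip position 16: 1101000110010011110110010000001 → 1101000110010010110110010000001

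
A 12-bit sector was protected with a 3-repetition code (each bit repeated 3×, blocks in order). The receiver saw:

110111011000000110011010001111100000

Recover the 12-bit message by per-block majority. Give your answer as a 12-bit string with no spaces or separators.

Block 1 (110): 2 ones → 1
Block 2 (111): 3 ones → 1
Block 3 (011): 2 ones → 1
Block 4 (000): 0 ones → 0
Block 5 (000): 0 ones → 0
Block 6 (110): 2 ones → 1
Block 7 (011): 2 ones → 1
Block 8 (010): 1 one → 0
Block 9 (001): 1 one → 0
Block 10 (111): 3 ones → 1
Block 11 (100): 1 one → 0
Block 12 (000): 0 ones → 0

111001100100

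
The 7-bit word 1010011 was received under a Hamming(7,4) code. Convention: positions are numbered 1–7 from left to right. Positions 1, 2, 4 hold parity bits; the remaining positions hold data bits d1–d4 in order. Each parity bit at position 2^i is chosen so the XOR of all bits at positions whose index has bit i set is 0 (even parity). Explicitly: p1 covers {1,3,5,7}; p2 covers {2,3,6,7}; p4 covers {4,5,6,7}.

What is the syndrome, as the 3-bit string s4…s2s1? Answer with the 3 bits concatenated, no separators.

s1 (pos 1,3,5,7): 1⊕1⊕0⊕1 = 1
s2 (pos 2,3,6,7): 0⊕1⊕1⊕1 = 1
s4 (pos 4,5,6,7): 0⊕0⊕1⊕1 = 0
Syndrome s4…s1 = 011 → error at position 3.

011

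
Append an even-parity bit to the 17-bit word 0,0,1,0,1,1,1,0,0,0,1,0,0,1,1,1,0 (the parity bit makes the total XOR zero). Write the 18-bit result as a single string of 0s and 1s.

XOR of the 17 data bits: 0⊕0⊕1⊕0⊕1⊕1⊕1⊕0⊕0⊕0⊕1⊕0⊕0⊕1⊕1⊕1⊕0 = 0
Parity bit = 0 (so all 18 bits XOR to 0).

001011100010011100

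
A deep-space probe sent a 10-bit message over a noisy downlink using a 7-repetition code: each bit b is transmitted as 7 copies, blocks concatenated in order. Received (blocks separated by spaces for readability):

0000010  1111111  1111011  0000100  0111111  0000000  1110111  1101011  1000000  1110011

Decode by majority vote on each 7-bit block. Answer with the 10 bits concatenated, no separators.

0110101101

Block 1 (0000010): 1 one → 0
Block 2 (1111111): 7 ones → 1
Block 3 (1111011): 6 ones → 1
Block 4 (0000100): 1 one → 0
Block 5 (0111111): 6 ones → 1
Block 6 (0000000): 0 ones → 0
Block 7 (1110111): 6 ones → 1
Block 8 (1101011): 5 ones → 1
Block 9 (1000000): 1 one → 0
Block 10 (1110011): 5 ones → 1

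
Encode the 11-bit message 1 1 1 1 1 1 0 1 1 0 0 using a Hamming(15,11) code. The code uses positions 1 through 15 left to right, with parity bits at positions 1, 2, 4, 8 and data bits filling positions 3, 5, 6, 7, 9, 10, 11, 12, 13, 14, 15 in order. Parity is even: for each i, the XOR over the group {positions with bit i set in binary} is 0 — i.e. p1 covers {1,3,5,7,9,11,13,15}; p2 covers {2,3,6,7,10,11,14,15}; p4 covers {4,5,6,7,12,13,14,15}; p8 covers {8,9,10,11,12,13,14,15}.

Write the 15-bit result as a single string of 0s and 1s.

101111101101100

Place data at non-parity positions: p1 p2 1 p4 1 1 1 p8 1 1 0 1 1 0 0
p1 (pos 1,3,5,7,9,11,13,15): XOR of data positions = 1⊕1⊕1⊕1⊕0⊕1⊕0 = 1
p2 (pos 2,3,6,7,10,11,14,15): XOR of data positions = 1⊕1⊕1⊕1⊕0⊕0⊕0 = 0
p4 (pos 4,5,6,7,12,13,14,15): XOR of data positions = 1⊕1⊕1⊕1⊕1⊕0⊕0 = 1
p8 (pos 8,9,10,11,12,13,14,15): XOR of data positions = 1⊕1⊕0⊕1⊕1⊕0⊕0 = 0
Codeword: 101111101101100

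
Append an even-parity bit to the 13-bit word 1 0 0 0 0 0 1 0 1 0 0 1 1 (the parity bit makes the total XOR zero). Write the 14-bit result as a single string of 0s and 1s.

XOR of the 13 data bits: 1⊕0⊕0⊕0⊕0⊕0⊕1⊕0⊕1⊕0⊕0⊕1⊕1 = 1
Parity bit = 1 (so all 14 bits XOR to 0).

10000010100111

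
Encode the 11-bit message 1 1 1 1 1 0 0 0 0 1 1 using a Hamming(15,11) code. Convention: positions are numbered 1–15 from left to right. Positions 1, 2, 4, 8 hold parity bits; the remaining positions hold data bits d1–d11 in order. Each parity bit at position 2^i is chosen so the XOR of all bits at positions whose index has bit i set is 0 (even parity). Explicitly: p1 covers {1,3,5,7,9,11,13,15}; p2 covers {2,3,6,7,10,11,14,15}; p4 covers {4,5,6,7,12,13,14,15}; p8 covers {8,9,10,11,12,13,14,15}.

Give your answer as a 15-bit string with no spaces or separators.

Place data at non-parity positions: p1 p2 1 p4 1 1 1 p8 1 0 0 0 0 1 1
p1 (pos 1,3,5,7,9,11,13,15): XOR of data positions = 1⊕1⊕1⊕1⊕0⊕0⊕1 = 1
p2 (pos 2,3,6,7,10,11,14,15): XOR of data positions = 1⊕1⊕1⊕0⊕0⊕1⊕1 = 1
p4 (pos 4,5,6,7,12,13,14,15): XOR of data positions = 1⊕1⊕1⊕0⊕0⊕1⊕1 = 1
p8 (pos 8,9,10,11,12,13,14,15): XOR of data positions = 1⊕0⊕0⊕0⊕0⊕1⊕1 = 1
Codeword: 111111111000011

111111111000011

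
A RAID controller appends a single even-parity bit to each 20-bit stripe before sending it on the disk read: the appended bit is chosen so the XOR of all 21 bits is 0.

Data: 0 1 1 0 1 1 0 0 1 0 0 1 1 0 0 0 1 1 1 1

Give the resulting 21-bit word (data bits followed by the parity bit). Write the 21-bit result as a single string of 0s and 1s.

XOR of the 20 data bits: 0⊕1⊕1⊕0⊕1⊕1⊕0⊕0⊕1⊕0⊕0⊕1⊕1⊕0⊕0⊕0⊕1⊕1⊕1⊕1 = 1
Parity bit = 1 (so all 21 bits XOR to 0).

011011001001100011111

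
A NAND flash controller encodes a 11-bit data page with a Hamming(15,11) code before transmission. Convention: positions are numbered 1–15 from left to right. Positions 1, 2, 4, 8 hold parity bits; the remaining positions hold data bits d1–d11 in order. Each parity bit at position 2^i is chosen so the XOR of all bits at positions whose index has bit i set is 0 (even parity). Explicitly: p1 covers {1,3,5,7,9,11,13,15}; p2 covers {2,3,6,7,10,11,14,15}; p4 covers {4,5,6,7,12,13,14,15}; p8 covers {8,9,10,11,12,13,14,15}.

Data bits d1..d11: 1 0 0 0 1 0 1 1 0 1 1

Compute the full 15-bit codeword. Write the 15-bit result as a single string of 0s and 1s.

001100011011011

Place data at non-parity positions: p1 p2 1 p4 0 0 0 p8 1 0 1 1 0 1 1
p1 (pos 1,3,5,7,9,11,13,15): XOR of data positions = 1⊕0⊕0⊕1⊕1⊕0⊕1 = 0
p2 (pos 2,3,6,7,10,11,14,15): XOR of data positions = 1⊕0⊕0⊕0⊕1⊕1⊕1 = 0
p4 (pos 4,5,6,7,12,13,14,15): XOR of data positions = 0⊕0⊕0⊕1⊕0⊕1⊕1 = 1
p8 (pos 8,9,10,11,12,13,14,15): XOR of data positions = 1⊕0⊕1⊕1⊕0⊕1⊕1 = 1
Codeword: 001100011011011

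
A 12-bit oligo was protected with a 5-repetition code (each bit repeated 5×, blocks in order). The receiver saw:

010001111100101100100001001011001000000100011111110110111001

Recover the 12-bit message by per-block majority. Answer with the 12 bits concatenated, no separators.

Block 1 (01000): 1 one → 0
Block 2 (11111): 5 ones → 1
Block 3 (00101): 2 ones → 0
Block 4 (10010): 2 ones → 0
Block 5 (00010): 1 one → 0
Block 6 (01011): 3 ones → 1
Block 7 (00100): 1 one → 0
Block 8 (00001): 1 one → 0
Block 9 (00011): 2 ones → 0
Block 10 (11111): 5 ones → 1
Block 11 (01101): 3 ones → 1
Block 12 (11001): 3 ones → 1

010001000111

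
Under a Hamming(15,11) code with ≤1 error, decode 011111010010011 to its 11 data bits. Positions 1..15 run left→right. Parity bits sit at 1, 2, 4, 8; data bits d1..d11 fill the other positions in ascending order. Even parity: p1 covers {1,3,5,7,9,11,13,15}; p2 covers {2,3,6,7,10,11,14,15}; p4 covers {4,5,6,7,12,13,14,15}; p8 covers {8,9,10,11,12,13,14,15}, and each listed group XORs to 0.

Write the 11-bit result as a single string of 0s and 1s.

s1 (pos 1,3,5,7,9,11,13,15): 0⊕1⊕1⊕0⊕0⊕1⊕0⊕1 = 0
s2 (pos 2,3,6,7,10,11,14,15): 1⊕1⊕1⊕0⊕0⊕1⊕1⊕1 = 0
s4 (pos 4,5,6,7,12,13,14,15): 1⊕1⊕1⊕0⊕0⊕0⊕1⊕1 = 1
s8 (pos 8,9,10,11,12,13,14,15): 1⊕0⊕0⊕1⊕0⊕0⊕1⊕1 = 0
Syndrome s8…s1 = 0100 → error at position 4.
Flip position 4: 011111010010011 → 011011010010011
Read data bits from positions 3,5,6,7,9,10,11,12,13,14,15: 11100010011

11100010011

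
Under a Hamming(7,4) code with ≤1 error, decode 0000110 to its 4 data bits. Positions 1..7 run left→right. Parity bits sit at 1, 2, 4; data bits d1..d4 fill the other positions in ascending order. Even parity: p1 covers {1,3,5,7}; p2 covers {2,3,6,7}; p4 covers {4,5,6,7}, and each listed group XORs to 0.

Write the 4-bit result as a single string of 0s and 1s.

s1 (pos 1,3,5,7): 0⊕0⊕1⊕0 = 1
s2 (pos 2,3,6,7): 0⊕0⊕1⊕0 = 1
s4 (pos 4,5,6,7): 0⊕1⊕1⊕0 = 0
Syndrome s4…s1 = 011 → error at position 3.
Flip position 3: 0000110 → 0010110
Read data bits from positions 3,5,6,7: 1110

1110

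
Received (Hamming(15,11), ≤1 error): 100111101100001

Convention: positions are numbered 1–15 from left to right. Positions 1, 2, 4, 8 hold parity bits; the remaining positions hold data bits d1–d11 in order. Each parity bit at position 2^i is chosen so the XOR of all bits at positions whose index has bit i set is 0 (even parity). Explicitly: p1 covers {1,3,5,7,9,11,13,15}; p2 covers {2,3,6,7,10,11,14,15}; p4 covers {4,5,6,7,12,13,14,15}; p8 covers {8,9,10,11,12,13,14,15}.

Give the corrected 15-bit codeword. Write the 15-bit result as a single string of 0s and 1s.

s1 (pos 1,3,5,7,9,11,13,15): 1⊕0⊕1⊕1⊕1⊕0⊕0⊕1 = 1
s2 (pos 2,3,6,7,10,11,14,15): 0⊕0⊕1⊕1⊕1⊕0⊕0⊕1 = 0
s4 (pos 4,5,6,7,12,13,14,15): 1⊕1⊕1⊕1⊕0⊕0⊕0⊕1 = 1
s8 (pos 8,9,10,11,12,13,14,15): 0⊕1⊕1⊕0⊕0⊕0⊕0⊕1 = 1
Syndrome s8…s1 = 1101 → error at position 13.
Flip position 13: 100111101100001 → 100111101100101

100111101100101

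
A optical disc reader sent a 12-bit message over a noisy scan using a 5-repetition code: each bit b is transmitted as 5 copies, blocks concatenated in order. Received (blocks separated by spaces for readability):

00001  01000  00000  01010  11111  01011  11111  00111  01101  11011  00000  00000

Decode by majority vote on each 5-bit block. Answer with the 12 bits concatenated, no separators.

000011111100

Block 1 (00001): 1 one → 0
Block 2 (01000): 1 one → 0
Block 3 (00000): 0 ones → 0
Block 4 (01010): 2 ones → 0
Block 5 (11111): 5 ones → 1
Block 6 (01011): 3 ones → 1
Block 7 (11111): 5 ones → 1
Block 8 (00111): 3 ones → 1
Block 9 (01101): 3 ones → 1
Block 10 (11011): 4 ones → 1
Block 11 (00000): 0 ones → 0
Block 12 (00000): 0 ones → 0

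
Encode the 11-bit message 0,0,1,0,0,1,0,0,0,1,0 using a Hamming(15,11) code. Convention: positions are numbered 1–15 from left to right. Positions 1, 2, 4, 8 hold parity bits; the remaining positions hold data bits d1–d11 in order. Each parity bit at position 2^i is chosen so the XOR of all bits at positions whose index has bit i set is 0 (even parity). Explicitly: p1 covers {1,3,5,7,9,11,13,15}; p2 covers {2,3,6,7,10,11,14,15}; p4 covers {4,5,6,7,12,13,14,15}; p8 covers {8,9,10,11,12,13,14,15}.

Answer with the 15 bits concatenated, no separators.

Place data at non-parity positions: p1 p2 0 p4 0 1 0 p8 0 1 0 0 0 1 0
p1 (pos 1,3,5,7,9,11,13,15): XOR of data positions = 0⊕0⊕0⊕0⊕0⊕0⊕0 = 0
p2 (pos 2,3,6,7,10,11,14,15): XOR of data positions = 0⊕1⊕0⊕1⊕0⊕1⊕0 = 1
p4 (pos 4,5,6,7,12,13,14,15): XOR of data positions = 0⊕1⊕0⊕0⊕0⊕1⊕0 = 0
p8 (pos 8,9,10,11,12,13,14,15): XOR of data positions = 0⊕1⊕0⊕0⊕0⊕1⊕0 = 0
Codeword: 010001000100010

010001000100010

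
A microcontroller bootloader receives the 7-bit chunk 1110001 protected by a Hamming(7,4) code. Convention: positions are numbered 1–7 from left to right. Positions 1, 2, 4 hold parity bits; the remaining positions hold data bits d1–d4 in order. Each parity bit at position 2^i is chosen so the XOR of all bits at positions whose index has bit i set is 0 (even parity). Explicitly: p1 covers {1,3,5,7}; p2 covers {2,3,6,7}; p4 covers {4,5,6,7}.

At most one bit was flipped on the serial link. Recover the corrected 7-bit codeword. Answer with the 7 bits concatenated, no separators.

1110000

s1 (pos 1,3,5,7): 1⊕1⊕0⊕1 = 1
s2 (pos 2,3,6,7): 1⊕1⊕0⊕1 = 1
s4 (pos 4,5,6,7): 0⊕0⊕0⊕1 = 1
Syndrome s4…s1 = 111 → error at position 7.
Flip position 7: 1110001 → 1110000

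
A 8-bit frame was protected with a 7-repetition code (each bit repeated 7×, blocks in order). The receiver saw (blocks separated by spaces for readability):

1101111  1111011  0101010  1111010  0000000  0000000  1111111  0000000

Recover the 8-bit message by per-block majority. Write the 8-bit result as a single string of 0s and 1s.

Block 1 (1101111): 6 ones → 1
Block 2 (1111011): 6 ones → 1
Block 3 (0101010): 3 ones → 0
Block 4 (1111010): 5 ones → 1
Block 5 (0000000): 0 ones → 0
Block 6 (0000000): 0 ones → 0
Block 7 (1111111): 7 ones → 1
Block 8 (0000000): 0 ones → 0

11010010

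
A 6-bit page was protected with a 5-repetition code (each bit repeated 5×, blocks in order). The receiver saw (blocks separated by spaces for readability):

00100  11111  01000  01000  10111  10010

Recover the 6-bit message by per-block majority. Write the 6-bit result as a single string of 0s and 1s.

010010

Block 1 (00100): 1 one → 0
Block 2 (11111): 5 ones → 1
Block 3 (01000): 1 one → 0
Block 4 (01000): 1 one → 0
Block 5 (10111): 4 ones → 1
Block 6 (10010): 2 ones → 0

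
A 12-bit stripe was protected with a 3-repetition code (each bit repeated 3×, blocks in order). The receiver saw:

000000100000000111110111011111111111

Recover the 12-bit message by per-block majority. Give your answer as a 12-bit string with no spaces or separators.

Block 1 (000): 0 ones → 0
Block 2 (000): 0 ones → 0
Block 3 (100): 1 one → 0
Block 4 (000): 0 ones → 0
Block 5 (000): 0 ones → 0
Block 6 (111): 3 ones → 1
Block 7 (110): 2 ones → 1
Block 8 (111): 3 ones → 1
Block 9 (011): 2 ones → 1
Block 10 (111): 3 ones → 1
Block 11 (111): 3 ones → 1
Block 12 (111): 3 ones → 1

000001111111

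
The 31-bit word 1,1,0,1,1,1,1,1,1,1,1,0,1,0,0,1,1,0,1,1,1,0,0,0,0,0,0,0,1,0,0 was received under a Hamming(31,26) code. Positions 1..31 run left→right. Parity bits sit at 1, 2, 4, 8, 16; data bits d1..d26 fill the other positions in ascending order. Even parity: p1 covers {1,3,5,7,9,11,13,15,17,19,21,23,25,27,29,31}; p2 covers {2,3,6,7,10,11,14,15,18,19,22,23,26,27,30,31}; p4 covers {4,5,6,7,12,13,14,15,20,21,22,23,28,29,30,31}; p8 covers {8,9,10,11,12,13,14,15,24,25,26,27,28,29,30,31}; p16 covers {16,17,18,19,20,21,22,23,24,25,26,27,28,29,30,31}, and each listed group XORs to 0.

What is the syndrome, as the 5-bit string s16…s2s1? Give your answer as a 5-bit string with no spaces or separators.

s1 (pos 1,3,5,7,9,11,13,15,17,19,21,23,25,27,29,31): 1⊕0⊕1⊕1⊕1⊕1⊕1⊕0⊕1⊕1⊕1⊕0⊕0⊕0⊕1⊕0 = 0
s2 (pos 2,3,6,7,10,11,14,15,18,19,22,23,26,27,30,31): 1⊕0⊕1⊕1⊕1⊕1⊕0⊕0⊕0⊕1⊕0⊕0⊕0⊕0⊕0⊕0 = 0
s4 (pos 4,5,6,7,12,13,14,15,20,21,22,23,28,29,30,31): 1⊕1⊕1⊕1⊕0⊕1⊕0⊕0⊕1⊕1⊕0⊕0⊕0⊕1⊕0⊕0 = 0
s8 (pos 8,9,10,11,12,13,14,15,24,25,26,27,28,29,30,31): 1⊕1⊕1⊕1⊕0⊕1⊕0⊕0⊕0⊕0⊕0⊕0⊕0⊕1⊕0⊕0 = 0
s16 (pos 16,17,18,19,20,21,22,23,24,25,26,27,28,29,30,31): 1⊕1⊕0⊕1⊕1⊕1⊕0⊕0⊕0⊕0⊕0⊕0⊕0⊕1⊕0⊕0 = 0
Syndrome s16…s1 = 00000 → no error.

00000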